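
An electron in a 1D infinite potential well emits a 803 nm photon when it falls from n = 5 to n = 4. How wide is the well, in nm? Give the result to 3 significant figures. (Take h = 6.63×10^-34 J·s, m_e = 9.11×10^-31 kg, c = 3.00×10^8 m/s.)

The photon carries ΔE = hc/λ = 6.63×10^-34·3.00×10^8/8.03×10^-7 m = 2.477×10^-19 J.
Since ΔE = (5² − 4²)E_1, E_1 = 2.752×10^-20 J, and L = h/√(8m_eE_1) = 1.48×10^-9 m = 1.48 nm.

L = 1.48 nm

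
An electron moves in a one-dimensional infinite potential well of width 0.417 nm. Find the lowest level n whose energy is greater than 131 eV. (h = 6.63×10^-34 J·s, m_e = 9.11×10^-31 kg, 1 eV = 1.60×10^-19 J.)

E_1 = h²/(8m_eL²) = 3.469×10^-19 J = 2.168 eV.
Need n² > 131/2.168 = 60.42, i.e. n > 7.773.
The smallest integer satisfying this is n = 8.

n = 8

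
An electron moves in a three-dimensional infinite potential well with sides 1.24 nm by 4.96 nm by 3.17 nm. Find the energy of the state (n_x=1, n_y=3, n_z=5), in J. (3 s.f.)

For a 3D rectangular well E = (h²/8m_e)·Σ n_i²/L_i² = (6.626×10^-34)²/(8·9.109×10^-31) · [1²/(1.24 nm)² + 3²/(4.96 nm)² + 5²/(3.17 nm)²].
Evaluating gives E = 2.11×10^-19 J.

E = 2.11×10^-19 J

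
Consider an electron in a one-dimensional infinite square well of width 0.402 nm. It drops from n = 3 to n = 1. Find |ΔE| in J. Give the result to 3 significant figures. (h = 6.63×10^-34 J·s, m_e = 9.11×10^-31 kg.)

E_1 = h²/(8m_eL²) = 3.732×10^-19 J.
|ΔE| = |3² − 1²|·E_1 = 8·3.732×10^-19 J = 2.99×10^-18 J.

|ΔE| = 2.99×10^-18 J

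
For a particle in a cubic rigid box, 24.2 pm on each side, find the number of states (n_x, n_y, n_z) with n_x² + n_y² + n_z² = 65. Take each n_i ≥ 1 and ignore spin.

The level has n_x² + n_y² + n_z² = 65. The ordered positive-integer solutions are (2, 5, 6), (2, 6, 5), (5, 2, 6), (5, 6, 2), (6, 2, 5), (6, 5, 2).
That gives 6 states.

degeneracy = 6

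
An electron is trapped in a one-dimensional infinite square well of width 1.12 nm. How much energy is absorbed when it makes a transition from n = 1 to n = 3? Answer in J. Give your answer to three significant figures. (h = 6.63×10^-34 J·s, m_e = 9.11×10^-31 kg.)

E_1 = h²/(8m_eL²) = 4.808×10^-20 J.
|ΔE| = |1² − 3²|·E_1 = 8·4.808×10^-20 J = 3.85×10^-19 J.

|ΔE| = 3.85×10^-19 J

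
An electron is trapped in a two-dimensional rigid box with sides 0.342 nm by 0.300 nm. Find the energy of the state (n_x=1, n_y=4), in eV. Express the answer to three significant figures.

E = 70.1 eV

For a 2D rectangular well E = (h²/8m_e)·Σ n_i²/L_i² = (6.626×10^-34)²/(8·9.109×10^-31) · [1²/(0.342 nm)² + 4²/(0.300 nm)²].
Evaluating gives E = 1.123×10^-17 J = 70.1 eV.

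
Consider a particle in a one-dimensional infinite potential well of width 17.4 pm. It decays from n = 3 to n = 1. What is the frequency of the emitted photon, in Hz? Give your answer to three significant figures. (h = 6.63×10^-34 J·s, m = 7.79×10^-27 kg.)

f = 2.81×10^14 Hz

E_1 = h²/(8mL²) = 2.330×10^-20 J and ΔE = (3² − 1²)E_1 = 1.864×10^-19 J.
f = ΔE/h = 1.864×10^-19/6.63×10^-34 = 2.81×10^14 Hz.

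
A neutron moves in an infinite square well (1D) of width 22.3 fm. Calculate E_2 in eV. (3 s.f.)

For an infinite well E_n = n²h²/(8m_nL²), so E_1 = h²/(8m_nL²) = (6.626×10^-34)²/(8·1.675×10^-27·(2.23×10^-14 m)²) = 6.589×10^-14 J.
Then E_2 = 2²·E_1 = 4·6.589×10^-14 J = 2.636×10^-13 J.
Converting, E_2 = 2.636×10^-13 J / (1.602×10^-19 J/eV) = 1.65×10^6 eV.

E_2 = 1.65×10^6 eV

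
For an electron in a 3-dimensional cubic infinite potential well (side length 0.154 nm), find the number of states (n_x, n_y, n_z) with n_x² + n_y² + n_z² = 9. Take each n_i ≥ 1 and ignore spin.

The level has n_x² + n_y² + n_z² = 9. The ordered positive-integer solutions are (1, 2, 2), (2, 1, 2), (2, 2, 1).
That gives 3 states.

degeneracy = 3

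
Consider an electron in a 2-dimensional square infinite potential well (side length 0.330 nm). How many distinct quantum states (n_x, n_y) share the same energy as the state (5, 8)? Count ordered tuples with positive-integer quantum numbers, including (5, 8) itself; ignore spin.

The level has n_x² + n_y² = 89. The ordered positive-integer solutions are (5, 8), (8, 5).
That gives 2 states.

degeneracy = 2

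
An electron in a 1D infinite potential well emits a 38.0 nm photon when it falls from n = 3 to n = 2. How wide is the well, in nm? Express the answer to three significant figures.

The photon carries ΔE = hc/λ = 6.626×10^-34·2.998×10^8/3.80×10^-8 m = 5.228×10^-18 J.
Since ΔE = (3² − 2²)E_1, E_1 = 1.046×10^-18 J, and L = h/√(8m_eE_1) = 2.40×10^-10 m = 0.240 nm.

L = 0.240 nm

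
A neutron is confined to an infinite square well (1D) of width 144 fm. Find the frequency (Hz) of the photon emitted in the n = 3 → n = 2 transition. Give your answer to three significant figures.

E_1 = h²/(8m_nL²) = 1.580×10^-15 J and ΔE = (3² − 2²)E_1 = 7.900×10^-15 J.
f = ΔE/h = 7.900×10^-15/6.626×10^-34 = 1.19×10^19 Hz.

f = 1.19×10^19 Hz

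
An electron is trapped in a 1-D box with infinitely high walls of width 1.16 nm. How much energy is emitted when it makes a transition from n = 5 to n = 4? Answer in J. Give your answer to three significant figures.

|ΔE| = 4.03×10^-19 J

E_1 = h²/(8m_eL²) = 4.477×10^-20 J.
|ΔE| = |5² − 4²|·E_1 = 9·4.477×10^-20 J = 4.03×10^-19 J.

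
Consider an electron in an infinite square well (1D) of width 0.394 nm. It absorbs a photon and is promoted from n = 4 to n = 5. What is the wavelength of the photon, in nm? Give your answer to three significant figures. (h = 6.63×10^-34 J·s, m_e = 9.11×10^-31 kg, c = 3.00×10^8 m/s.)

E_1 = h²/(8m_eL²) = 3.885×10^-19 J, so ΔE = (5² − 4²)E_1 = 3.496×10^-18 J.
λ = hc/ΔE = (6.63×10^-34·3.00×10^8)/3.496×10^-18 = 5.69×10^-8 m = 56.9 nm.

λ = 56.9 nm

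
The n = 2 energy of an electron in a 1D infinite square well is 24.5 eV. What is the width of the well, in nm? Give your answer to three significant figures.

L = 0.248 nm

From E_n = n²h²/(8m_eL²), L = n·h/√(8m_eE_n).
E_2 = 24.5 eV = 3.925×10^-18 J, so L = 2·6.626×10^-34/√(8·9.109×10^-31·3.925×10^-18) = 2.48×10^-10 m = 0.248 nm.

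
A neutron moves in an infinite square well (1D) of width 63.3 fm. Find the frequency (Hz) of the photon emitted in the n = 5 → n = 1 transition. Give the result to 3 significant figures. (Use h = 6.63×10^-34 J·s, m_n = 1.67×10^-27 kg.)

f = 2.97×10^20 Hz

E_1 = h²/(8m_nL²) = 8.211×10^-15 J and ΔE = (5² − 1²)E_1 = 1.971×10^-13 J.
f = ΔE/h = 1.971×10^-13/6.63×10^-34 = 2.97×10^20 Hz.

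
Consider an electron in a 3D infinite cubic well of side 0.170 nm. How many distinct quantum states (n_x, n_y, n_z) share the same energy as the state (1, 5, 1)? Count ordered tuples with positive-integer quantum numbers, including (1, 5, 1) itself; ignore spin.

The level has n_x² + n_y² + n_z² = 27. The ordered positive-integer solutions are (1, 1, 5), (1, 5, 1), (3, 3, 3), (5, 1, 1).
That gives 4 states.

degeneracy = 4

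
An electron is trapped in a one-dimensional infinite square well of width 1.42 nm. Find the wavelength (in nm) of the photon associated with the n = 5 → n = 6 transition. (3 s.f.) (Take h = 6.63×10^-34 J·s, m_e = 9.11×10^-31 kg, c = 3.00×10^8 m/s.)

λ = 605 nm

E_1 = h²/(8m_eL²) = 2.991×10^-20 J, so ΔE = (6² − 5²)E_1 = 3.290×10^-19 J.
λ = hc/ΔE = (6.63×10^-34·3.00×10^8)/3.290×10^-19 = 6.05×10^-7 m = 605 nm.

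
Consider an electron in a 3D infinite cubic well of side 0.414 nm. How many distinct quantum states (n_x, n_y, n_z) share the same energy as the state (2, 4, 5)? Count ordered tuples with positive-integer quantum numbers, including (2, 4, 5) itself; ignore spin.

The level has n_x² + n_y² + n_z² = 45. The ordered positive-integer solutions are (2, 4, 5), (2, 5, 4), (4, 2, 5), (4, 5, 2), (5, 2, 4), (5, 4, 2).
That gives 6 states.

degeneracy = 6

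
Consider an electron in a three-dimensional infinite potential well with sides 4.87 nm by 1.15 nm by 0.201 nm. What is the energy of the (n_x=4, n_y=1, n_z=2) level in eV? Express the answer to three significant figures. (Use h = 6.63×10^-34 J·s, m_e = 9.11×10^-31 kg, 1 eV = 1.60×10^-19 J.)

E = 37.9 eV

For a 3D rectangular well E = (h²/8m_e)·Σ n_i²/L_i² = (6.63×10^-34)²/(8·9.11×10^-31) · [4²/(4.87 nm)² + 1²/(1.15 nm)² + 2²/(0.201 nm)²].
Evaluating gives E = 6.058×10^-18 J = 37.9 eV.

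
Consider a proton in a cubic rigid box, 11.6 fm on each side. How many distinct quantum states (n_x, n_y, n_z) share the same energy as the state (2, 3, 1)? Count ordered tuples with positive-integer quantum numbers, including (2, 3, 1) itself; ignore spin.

degeneracy = 6

The level has n_x² + n_y² + n_z² = 14. The ordered positive-integer solutions are (1, 2, 3), (1, 3, 2), (2, 1, 3), (2, 3, 1), (3, 1, 2), (3, 2, 1).
That gives 6 states.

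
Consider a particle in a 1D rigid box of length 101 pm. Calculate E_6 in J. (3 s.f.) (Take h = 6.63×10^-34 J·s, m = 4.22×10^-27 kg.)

For an infinite well E_n = n²h²/(8mL²), so E_1 = h²/(8mL²) = (6.63×10^-34)²/(8·4.22×10^-27·(1.01×10^-10 m)²) = 1.276×10^-21 J.
Then E_6 = 6²·E_1 = 36·1.276×10^-21 J = 4.59×10^-20 J.

E_6 = 4.59×10^-20 J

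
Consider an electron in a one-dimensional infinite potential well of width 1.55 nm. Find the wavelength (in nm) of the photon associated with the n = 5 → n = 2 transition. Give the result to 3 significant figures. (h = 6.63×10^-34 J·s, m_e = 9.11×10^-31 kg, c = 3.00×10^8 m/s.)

λ = 377 nm

E_1 = h²/(8m_eL²) = 2.510×10^-20 J, so ΔE = (5² − 2²)E_1 = 5.271×10^-19 J.
λ = hc/ΔE = (6.63×10^-34·3.00×10^8)/5.271×10^-19 = 3.77×10^-7 m = 377 nm.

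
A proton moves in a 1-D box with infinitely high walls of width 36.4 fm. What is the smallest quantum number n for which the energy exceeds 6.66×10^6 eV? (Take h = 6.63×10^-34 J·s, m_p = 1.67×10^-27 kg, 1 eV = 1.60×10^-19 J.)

n = 7

E_1 = h²/(8m_pL²) = 2.483×10^-14 J = 1.552×10^5 eV.
Need n² > 6.66×10^6/1.552×10^5 = 42.91, i.e. n > 6.551.
The smallest integer satisfying this is n = 7.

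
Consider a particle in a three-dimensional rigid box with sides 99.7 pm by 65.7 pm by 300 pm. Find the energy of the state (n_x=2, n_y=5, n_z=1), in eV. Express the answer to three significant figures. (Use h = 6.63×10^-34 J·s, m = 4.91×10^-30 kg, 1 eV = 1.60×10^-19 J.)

E = 434 eV

For a 3D rectangular well E = (h²/8m)·Σ n_i²/L_i² = (6.63×10^-34)²/(8·4.91×10^-30) · [2²/(99.7 pm)² + 5²/(65.7 pm)² + 1²/(300 pm)²].
Evaluating gives E = 6.944×10^-17 J = 434 eV.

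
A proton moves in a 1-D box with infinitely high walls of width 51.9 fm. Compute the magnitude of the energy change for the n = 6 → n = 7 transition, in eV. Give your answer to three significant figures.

E_1 = h²/(8m_pL²) = 1.218×10^-14 J.
|ΔE| = |6² − 7²|·E_1 = 13·1.218×10^-14 J = 1.583×10^-13 J = 9.88×10^5 eV.

|ΔE| = 9.88×10^5 eV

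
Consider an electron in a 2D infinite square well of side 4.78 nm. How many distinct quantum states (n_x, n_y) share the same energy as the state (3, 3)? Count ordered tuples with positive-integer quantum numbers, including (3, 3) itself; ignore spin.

The level has n_x² + n_y² = 18. The ordered positive-integer solutions are (3, 3).
That gives 1 state.

degeneracy = 1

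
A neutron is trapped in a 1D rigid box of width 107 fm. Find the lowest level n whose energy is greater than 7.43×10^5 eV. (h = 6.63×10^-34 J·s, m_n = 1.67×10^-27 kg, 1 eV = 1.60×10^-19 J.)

E_1 = h²/(8m_nL²) = 2.874×10^-15 J = 1.796×10^4 eV.
Need n² > 7.43×10^5/1.796×10^4 = 41.37, i.e. n > 6.432.
The smallest integer satisfying this is n = 7.

n = 7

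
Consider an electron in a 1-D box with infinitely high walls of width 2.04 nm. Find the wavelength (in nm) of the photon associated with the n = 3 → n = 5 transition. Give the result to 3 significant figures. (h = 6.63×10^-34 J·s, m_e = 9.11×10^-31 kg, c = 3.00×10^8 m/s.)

E_1 = h²/(8m_eL²) = 1.449×10^-20 J, so ΔE = (5² − 3²)E_1 = 2.318×10^-19 J.
λ = hc/ΔE = (6.63×10^-34·3.00×10^8)/2.318×10^-19 = 8.58×10^-7 m = 858 nm.

λ = 858 nm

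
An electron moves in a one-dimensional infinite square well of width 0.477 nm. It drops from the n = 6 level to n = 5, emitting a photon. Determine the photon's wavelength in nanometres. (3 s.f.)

E_1 = h²/(8m_eL²) = 2.648×10^-19 J, so ΔE = (6² − 5²)E_1 = 2.913×10^-18 J.
λ = hc/ΔE = (6.626×10^-34·2.998×10^8)/2.913×10^-18 = 6.82×10^-8 m = 68.2 nm.

λ = 68.2 nm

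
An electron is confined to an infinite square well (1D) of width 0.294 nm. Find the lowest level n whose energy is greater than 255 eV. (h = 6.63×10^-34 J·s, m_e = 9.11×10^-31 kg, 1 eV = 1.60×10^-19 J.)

n = 8

E_1 = h²/(8m_eL²) = 6.978×10^-19 J = 4.361 eV.
Need n² > 255/4.361 = 58.47, i.e. n > 7.647.
The smallest integer satisfying this is n = 8.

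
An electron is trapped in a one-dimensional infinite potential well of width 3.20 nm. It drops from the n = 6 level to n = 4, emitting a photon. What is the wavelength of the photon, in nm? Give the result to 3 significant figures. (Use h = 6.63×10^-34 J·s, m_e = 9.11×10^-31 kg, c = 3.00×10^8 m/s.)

λ = 1.69×10^3 nm

E_1 = h²/(8m_eL²) = 5.890×10^-21 J, so ΔE = (6² − 4²)E_1 = 1.178×10^-19 J.
λ = hc/ΔE = (6.63×10^-34·3.00×10^8)/1.178×10^-19 = 1.69×10^-6 m = 1.69×10^3 nm.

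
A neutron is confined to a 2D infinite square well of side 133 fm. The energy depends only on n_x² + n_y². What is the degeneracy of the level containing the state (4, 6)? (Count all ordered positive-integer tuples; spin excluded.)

degeneracy = 2

The level has n_x² + n_y² = 52. The ordered positive-integer solutions are (4, 6), (6, 4).
That gives 2 states.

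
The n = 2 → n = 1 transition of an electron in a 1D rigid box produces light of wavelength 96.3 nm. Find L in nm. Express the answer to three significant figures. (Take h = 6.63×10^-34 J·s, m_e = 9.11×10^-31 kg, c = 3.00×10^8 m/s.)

The photon carries ΔE = hc/λ = 6.63×10^-34·3.00×10^8/9.63×10^-8 m = 2.065×10^-18 J.
Since ΔE = (2² − 1²)E_1, E_1 = 6.883×10^-19 J, and L = h/√(8m_eE_1) = 2.96×10^-10 m = 0.296 nm.

L = 0.296 nm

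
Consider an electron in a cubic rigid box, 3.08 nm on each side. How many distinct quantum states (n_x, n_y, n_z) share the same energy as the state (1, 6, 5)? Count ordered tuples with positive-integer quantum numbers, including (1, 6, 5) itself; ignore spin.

degeneracy = 12

The level has n_x² + n_y² + n_z² = 62. The ordered positive-integer solutions are (1, 5, 6), (1, 6, 5), (2, 3, 7), (2, 7, 3), (3, 2, 7), (3, 7, 2), (5, 1, 6), (5, 6, 1), (6, 1, 5), (6, 5, 1), (7, 2, 3), (7, 3, 2).
That gives 12 states.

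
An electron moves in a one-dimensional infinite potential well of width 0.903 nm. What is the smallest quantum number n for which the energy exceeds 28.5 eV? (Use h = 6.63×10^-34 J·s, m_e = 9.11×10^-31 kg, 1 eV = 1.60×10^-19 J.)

n = 8

E_1 = h²/(8m_eL²) = 7.397×10^-20 J = 0.4623 eV.
Need n² > 28.5/0.4623 = 61.65, i.e. n > 7.852.
The smallest integer satisfying this is n = 8.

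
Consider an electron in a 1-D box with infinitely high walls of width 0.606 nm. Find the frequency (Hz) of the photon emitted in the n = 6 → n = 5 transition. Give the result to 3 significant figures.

f = 2.72×10^15 Hz

E_1 = h²/(8m_eL²) = 1.641×10^-19 J and ΔE = (6² − 5²)E_1 = 1.805×10^-18 J.
f = ΔE/h = 1.805×10^-18/6.626×10^-34 = 2.72×10^15 Hz.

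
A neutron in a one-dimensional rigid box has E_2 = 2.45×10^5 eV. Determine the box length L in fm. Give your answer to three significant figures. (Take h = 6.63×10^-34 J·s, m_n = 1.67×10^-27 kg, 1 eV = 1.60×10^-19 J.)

L = 57.9 fm

From E_n = n²h²/(8m_nL²), L = n·h/√(8m_nE_n).
E_2 = 2.45×10^5 eV = 3.920×10^-14 J, so L = 2·6.63×10^-34/√(8·1.67×10^-27·3.920×10^-14) = 5.79×10^-14 m = 57.9 fm.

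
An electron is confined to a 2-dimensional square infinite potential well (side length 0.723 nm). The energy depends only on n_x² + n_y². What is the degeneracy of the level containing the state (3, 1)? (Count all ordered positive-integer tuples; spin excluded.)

The level has n_x² + n_y² = 10. The ordered positive-integer solutions are (1, 3), (3, 1).
That gives 2 states.

degeneracy = 2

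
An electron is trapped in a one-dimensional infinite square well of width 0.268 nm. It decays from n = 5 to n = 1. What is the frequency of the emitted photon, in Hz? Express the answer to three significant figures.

E_1 = h²/(8m_eL²) = 8.388×10^-19 J and ΔE = (5² − 1²)E_1 = 2.013×10^-17 J.
f = ΔE/h = 2.013×10^-17/6.626×10^-34 = 3.04×10^16 Hz.

f = 3.04×10^16 Hz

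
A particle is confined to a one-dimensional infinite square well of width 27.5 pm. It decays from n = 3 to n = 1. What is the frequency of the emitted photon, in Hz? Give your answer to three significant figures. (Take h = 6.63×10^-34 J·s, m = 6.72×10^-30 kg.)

E_1 = h²/(8mL²) = 1.081×10^-17 J and ΔE = (3² − 1²)E_1 = 8.648×10^-17 J.
f = ΔE/h = 8.648×10^-17/6.63×10^-34 = 1.30×10^17 Hz.

f = 1.30×10^17 Hz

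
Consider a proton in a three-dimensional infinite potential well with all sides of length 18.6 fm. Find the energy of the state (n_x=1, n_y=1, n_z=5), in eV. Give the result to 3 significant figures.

For a 3D rectangular well E = (h²/8m_p)·Σ n_i²/L_i² = (6.626×10^-34)²/(8·1.673×10^-27) · [1²/(18.6 fm)² + 1²/(18.6 fm)² + 5²/(18.6 fm)²].
Evaluating gives E = 2.560×10^-12 J = 1.60×10^7 eV.

E = 1.60×10^7 eV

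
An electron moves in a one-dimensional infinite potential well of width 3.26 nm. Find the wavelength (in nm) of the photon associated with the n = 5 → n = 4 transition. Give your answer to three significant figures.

λ = 3.89×10^3 nm

E_1 = h²/(8m_eL²) = 5.669×10^-21 J, so ΔE = (5² − 4²)E_1 = 5.102×10^-20 J.
λ = hc/ΔE = (6.626×10^-34·2.998×10^8)/5.102×10^-20 = 3.89×10^-6 m = 3.89×10^3 nm.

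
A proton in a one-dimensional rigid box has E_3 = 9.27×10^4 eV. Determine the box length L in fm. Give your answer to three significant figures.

From E_n = n²h²/(8m_pL²), L = n·h/√(8m_pE_n).
E_3 = 9.27×10^4 eV = 1.485×10^-14 J, so L = 3·6.626×10^-34/√(8·1.673×10^-27·1.485×10^-14) = 1.41×10^-13 m = 141 fm.

L = 141 fm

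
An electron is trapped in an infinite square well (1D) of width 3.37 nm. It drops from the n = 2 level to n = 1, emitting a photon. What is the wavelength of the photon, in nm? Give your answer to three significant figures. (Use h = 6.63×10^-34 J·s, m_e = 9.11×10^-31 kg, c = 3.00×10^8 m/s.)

E_1 = h²/(8m_eL²) = 5.311×10^-21 J, so ΔE = (2² − 1²)E_1 = 1.593×10^-20 J.
λ = hc/ΔE = (6.63×10^-34·3.00×10^8)/1.593×10^-20 = 1.25×10^-5 m = 1.25×10^4 nm.

λ = 1.25×10^4 nm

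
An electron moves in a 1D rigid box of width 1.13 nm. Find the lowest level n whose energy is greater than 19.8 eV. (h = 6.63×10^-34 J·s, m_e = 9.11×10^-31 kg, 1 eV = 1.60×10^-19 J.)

E_1 = h²/(8m_eL²) = 4.723×10^-20 J = 0.2952 eV.
Need n² > 19.8/0.2952 = 67.07, i.e. n > 8.190.
The smallest integer satisfying this is n = 9.

n = 9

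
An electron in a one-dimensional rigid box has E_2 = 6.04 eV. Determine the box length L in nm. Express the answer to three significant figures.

From E_n = n²h²/(8m_eL²), L = n·h/√(8m_eE_n).
E_2 = 6.04 eV = 9.676×10^-19 J, so L = 2·6.626×10^-34/√(8·9.109×10^-31·9.676×10^-19) = 4.99×10^-10 m = 0.499 nm.

L = 0.499 nm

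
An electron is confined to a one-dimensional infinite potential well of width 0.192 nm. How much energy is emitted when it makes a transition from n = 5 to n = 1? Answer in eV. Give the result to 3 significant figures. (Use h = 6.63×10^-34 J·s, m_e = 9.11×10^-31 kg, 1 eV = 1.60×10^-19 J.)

|ΔE| = 245 eV

E_1 = h²/(8m_eL²) = 1.636×10^-18 J.
|ΔE| = |5² − 1²|·E_1 = 24·1.636×10^-18 J = 3.926×10^-17 J = 245 eV.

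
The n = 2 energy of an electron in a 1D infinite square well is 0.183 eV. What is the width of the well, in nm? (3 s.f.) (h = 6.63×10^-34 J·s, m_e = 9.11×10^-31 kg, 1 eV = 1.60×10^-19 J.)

L = 2.87 nm

From E_n = n²h²/(8m_eL²), L = n·h/√(8m_eE_n).
E_2 = 0.183 eV = 2.928×10^-20 J, so L = 2·6.63×10^-34/√(8·9.11×10^-31·2.928×10^-20) = 2.87×10^-9 m = 2.87 nm.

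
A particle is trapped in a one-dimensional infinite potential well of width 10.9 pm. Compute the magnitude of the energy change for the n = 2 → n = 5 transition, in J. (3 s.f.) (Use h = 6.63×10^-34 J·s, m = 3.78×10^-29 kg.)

E_1 = h²/(8mL²) = 1.223×10^-17 J.
|ΔE| = |2² − 5²|·E_1 = 21·1.223×10^-17 J = 2.57×10^-16 J.

|ΔE| = 2.57×10^-16 J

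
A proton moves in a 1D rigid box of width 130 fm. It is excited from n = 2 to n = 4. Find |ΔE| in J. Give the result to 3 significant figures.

|ΔE| = 2.33×10^-14 J

E_1 = h²/(8m_pL²) = 1.941×10^-15 J.
|ΔE| = |2² − 4²|·E_1 = 12·1.941×10^-15 J = 2.33×10^-14 J.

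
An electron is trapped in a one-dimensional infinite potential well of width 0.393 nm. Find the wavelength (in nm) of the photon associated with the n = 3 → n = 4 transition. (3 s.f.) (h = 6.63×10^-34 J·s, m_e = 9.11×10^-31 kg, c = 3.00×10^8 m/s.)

E_1 = h²/(8m_eL²) = 3.905×10^-19 J, so ΔE = (4² − 3²)E_1 = 2.734×10^-18 J.
λ = hc/ΔE = (6.63×10^-34·3.00×10^8)/2.734×10^-18 = 7.28×10^-8 m = 72.8 nm.

λ = 72.8 nm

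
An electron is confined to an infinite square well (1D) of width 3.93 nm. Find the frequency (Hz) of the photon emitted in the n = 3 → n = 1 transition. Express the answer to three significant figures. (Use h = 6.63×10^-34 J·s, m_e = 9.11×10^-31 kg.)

f = 4.71×10^13 Hz

E_1 = h²/(8m_eL²) = 3.905×10^-21 J and ΔE = (3² − 1²)E_1 = 3.124×10^-20 J.
f = ΔE/h = 3.124×10^-20/6.63×10^-34 = 4.71×10^13 Hz.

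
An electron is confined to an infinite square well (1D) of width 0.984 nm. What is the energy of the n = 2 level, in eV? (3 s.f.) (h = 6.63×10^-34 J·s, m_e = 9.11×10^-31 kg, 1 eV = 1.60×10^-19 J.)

For an infinite well E_n = n²h²/(8m_eL²), so E_1 = h²/(8m_eL²) = (6.63×10^-34)²/(8·9.11×10^-31·(9.84×10^-10 m)²) = 6.229×10^-20 J.
Then E_2 = 2²·E_1 = 4·6.229×10^-20 J = 2.492×10^-19 J.
Converting, E_2 = 2.492×10^-19 J / (1.60×10^-19 J/eV) = 1.56 eV.

E_2 = 1.56 eV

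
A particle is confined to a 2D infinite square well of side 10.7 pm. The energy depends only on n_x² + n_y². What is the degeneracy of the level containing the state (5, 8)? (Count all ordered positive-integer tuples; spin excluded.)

The level has n_x² + n_y² = 89. The ordered positive-integer solutions are (5, 8), (8, 5).
That gives 2 states.

degeneracy = 2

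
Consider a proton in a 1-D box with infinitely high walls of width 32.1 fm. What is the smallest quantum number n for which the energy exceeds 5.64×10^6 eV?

E_1 = h²/(8m_pL²) = 3.184×10^-14 J = 1.988×10^5 eV.
Need n² > 5.64×10^6/1.988×10^5 = 28.37, i.e. n > 5.326.
The smallest integer satisfying this is n = 6.

n = 6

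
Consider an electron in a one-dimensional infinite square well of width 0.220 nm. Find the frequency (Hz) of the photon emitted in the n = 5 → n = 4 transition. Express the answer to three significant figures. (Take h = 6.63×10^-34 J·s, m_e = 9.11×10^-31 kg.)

E_1 = h²/(8m_eL²) = 1.246×10^-18 J and ΔE = (5² − 4²)E_1 = 1.121×10^-17 J.
f = ΔE/h = 1.121×10^-17/6.63×10^-34 = 1.69×10^16 Hz.

f = 1.69×10^16 Hz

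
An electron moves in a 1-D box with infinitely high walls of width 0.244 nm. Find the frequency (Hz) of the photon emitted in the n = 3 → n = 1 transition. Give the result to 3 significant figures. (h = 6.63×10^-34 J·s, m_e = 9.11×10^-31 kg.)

E_1 = h²/(8m_eL²) = 1.013×10^-18 J and ΔE = (3² − 1²)E_1 = 8.104×10^-18 J.
f = ΔE/h = 8.104×10^-18/6.63×10^-34 = 1.22×10^16 Hz.

f = 1.22×10^16 Hz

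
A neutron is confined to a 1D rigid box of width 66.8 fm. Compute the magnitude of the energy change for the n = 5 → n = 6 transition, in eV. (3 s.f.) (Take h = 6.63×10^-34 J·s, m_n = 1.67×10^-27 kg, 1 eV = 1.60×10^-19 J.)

E_1 = h²/(8m_nL²) = 7.373×10^-15 J.
|ΔE| = |5² − 6²|·E_1 = 11·7.373×10^-15 J = 8.110×10^-14 J = 5.07×10^5 eV.

|ΔE| = 5.07×10^5 eV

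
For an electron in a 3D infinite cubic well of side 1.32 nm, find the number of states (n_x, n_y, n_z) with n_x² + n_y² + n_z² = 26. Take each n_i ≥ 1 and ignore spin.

The level has n_x² + n_y² + n_z² = 26. The ordered positive-integer solutions are (1, 3, 4), (1, 4, 3), (3, 1, 4), (3, 4, 1), (4, 1, 3), (4, 3, 1).
That gives 6 states.

degeneracy = 6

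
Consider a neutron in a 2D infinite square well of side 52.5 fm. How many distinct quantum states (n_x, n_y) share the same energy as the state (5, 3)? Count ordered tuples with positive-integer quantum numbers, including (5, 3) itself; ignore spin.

The level has n_x² + n_y² = 34. The ordered positive-integer solutions are (3, 5), (5, 3).
That gives 2 states.

degeneracy = 2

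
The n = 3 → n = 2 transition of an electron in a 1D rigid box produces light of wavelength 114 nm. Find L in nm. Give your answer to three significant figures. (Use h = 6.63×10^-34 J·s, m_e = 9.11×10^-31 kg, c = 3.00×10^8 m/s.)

The photon carries ΔE = hc/λ = 6.63×10^-34·3.00×10^8/1.14×10^-7 m = 1.745×10^-18 J.
Since ΔE = (3² − 2²)E_1, E_1 = 3.490×10^-19 J, and L = h/√(8m_eE_1) = 4.16×10^-10 m = 0.416 nm.

L = 0.416 nm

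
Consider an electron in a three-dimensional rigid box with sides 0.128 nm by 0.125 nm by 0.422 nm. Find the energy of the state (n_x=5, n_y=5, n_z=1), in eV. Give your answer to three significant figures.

For a 3D rectangular well E = (h²/8m_e)·Σ n_i²/L_i² = (6.626×10^-34)²/(8·9.109×10^-31) · [5²/(0.128 nm)² + 5²/(0.125 nm)² + 1²/(0.422 nm)²].
Evaluating gives E = 1.887×10^-16 J = 1.18×10^3 eV.

E = 1.18×10^3 eV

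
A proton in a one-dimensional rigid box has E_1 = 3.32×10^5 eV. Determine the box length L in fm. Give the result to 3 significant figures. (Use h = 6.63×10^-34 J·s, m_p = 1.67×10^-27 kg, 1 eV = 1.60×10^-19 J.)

From E_n = n²h²/(8m_pL²), L = n·h/√(8m_pE_n).
E_1 = 3.32×10^5 eV = 5.312×10^-14 J, so L = 1·6.63×10^-34/√(8·1.67×10^-27·5.312×10^-14) = 2.49×10^-14 m = 24.9 fm.

L = 24.9 fm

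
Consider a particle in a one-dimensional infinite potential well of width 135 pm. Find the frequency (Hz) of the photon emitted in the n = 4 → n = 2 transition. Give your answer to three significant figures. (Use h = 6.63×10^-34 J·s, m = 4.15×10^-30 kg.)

E_1 = h²/(8mL²) = 7.265×10^-19 J and ΔE = (4² − 2²)E_1 = 8.718×10^-18 J.
f = ΔE/h = 8.718×10^-18/6.63×10^-34 = 1.31×10^16 Hz.

f = 1.31×10^16 Hz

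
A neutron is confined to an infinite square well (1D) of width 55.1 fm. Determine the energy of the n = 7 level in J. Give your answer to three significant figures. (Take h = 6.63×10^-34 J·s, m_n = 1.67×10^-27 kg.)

For an infinite well E_n = n²h²/(8m_nL²), so E_1 = h²/(8m_nL²) = (6.63×10^-34)²/(8·1.67×10^-27·(5.51×10^-14 m)²) = 1.084×10^-14 J.
Then E_7 = 7²·E_1 = 49·1.084×10^-14 J = 5.31×10^-13 J.

E_7 = 5.31×10^-13 J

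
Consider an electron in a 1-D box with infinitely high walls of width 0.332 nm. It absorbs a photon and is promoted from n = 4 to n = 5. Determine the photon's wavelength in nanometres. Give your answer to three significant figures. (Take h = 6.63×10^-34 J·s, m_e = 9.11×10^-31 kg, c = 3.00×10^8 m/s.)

λ = 40.4 nm

E_1 = h²/(8m_eL²) = 5.472×10^-19 J, so ΔE = (5² − 4²)E_1 = 4.925×10^-18 J.
λ = hc/ΔE = (6.63×10^-34·3.00×10^8)/4.925×10^-18 = 4.04×10^-8 m = 40.4 nm.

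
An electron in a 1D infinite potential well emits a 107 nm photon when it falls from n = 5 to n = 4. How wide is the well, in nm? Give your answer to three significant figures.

L = 0.540 nm

The photon carries ΔE = hc/λ = 6.626×10^-34·2.998×10^8/1.07×10^-7 m = 1.857×10^-18 J.
Since ΔE = (5² − 4²)E_1, E_1 = 2.063×10^-19 J, and L = h/√(8m_eE_1) = 5.40×10^-10 m = 0.540 nm.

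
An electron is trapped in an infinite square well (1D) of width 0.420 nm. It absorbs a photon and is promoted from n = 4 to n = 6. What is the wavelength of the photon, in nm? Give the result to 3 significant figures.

E_1 = h²/(8m_eL²) = 3.415×10^-19 J, so ΔE = (6² − 4²)E_1 = 6.830×10^-18 J.
λ = hc/ΔE = (6.626×10^-34·2.998×10^8)/6.830×10^-18 = 2.91×10^-8 m = 29.1 nm.

λ = 29.1 nm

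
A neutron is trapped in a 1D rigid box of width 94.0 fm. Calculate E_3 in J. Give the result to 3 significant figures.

For an infinite well E_n = n²h²/(8m_nL²), so E_1 = h²/(8m_nL²) = (6.626×10^-34)²/(8·1.675×10^-27·(9.40×10^-14 m)²) = 3.708×10^-15 J.
Then E_3 = 3²·E_1 = 9·3.708×10^-15 J = 3.34×10^-14 J.

E_3 = 3.34×10^-14 J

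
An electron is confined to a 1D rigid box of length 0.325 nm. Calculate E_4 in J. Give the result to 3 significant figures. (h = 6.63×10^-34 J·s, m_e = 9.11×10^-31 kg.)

For an infinite well E_n = n²h²/(8m_eL²), so E_1 = h²/(8m_eL²) = (6.63×10^-34)²/(8·9.11×10^-31·(3.25×10^-10 m)²) = 5.710×10^-19 J.
Then E_4 = 4²·E_1 = 16·5.710×10^-19 J = 9.14×10^-18 J.

E_4 = 9.14×10^-18 J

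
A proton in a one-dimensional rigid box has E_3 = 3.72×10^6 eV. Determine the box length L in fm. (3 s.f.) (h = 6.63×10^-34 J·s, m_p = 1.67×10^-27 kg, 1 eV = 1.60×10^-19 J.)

L = 22.3 fm

From E_n = n²h²/(8m_pL²), L = n·h/√(8m_pE_n).
E_3 = 3.72×10^6 eV = 5.952×10^-13 J, so L = 3·6.63×10^-34/√(8·1.67×10^-27·5.952×10^-13) = 2.23×10^-14 m = 22.3 fm.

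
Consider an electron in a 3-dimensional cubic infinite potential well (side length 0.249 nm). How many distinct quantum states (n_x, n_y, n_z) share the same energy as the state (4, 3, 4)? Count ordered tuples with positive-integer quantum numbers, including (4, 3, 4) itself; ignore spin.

degeneracy = 9

The level has n_x² + n_y² + n_z² = 41. The ordered positive-integer solutions are (1, 2, 6), (1, 6, 2), (2, 1, 6), (2, 6, 1), (3, 4, 4), (4, 3, 4), (4, 4, 3), (6, 1, 2), (6, 2, 1).
That gives 9 states.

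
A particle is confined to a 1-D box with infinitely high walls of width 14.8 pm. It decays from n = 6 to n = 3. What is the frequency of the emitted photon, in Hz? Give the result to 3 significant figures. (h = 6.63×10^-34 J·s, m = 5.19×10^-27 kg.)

E_1 = h²/(8mL²) = 4.833×10^-20 J and ΔE = (6² − 3²)E_1 = 1.305×10^-18 J.
f = ΔE/h = 1.305×10^-18/6.63×10^-34 = 1.97×10^15 Hz.

f = 1.97×10^15 Hz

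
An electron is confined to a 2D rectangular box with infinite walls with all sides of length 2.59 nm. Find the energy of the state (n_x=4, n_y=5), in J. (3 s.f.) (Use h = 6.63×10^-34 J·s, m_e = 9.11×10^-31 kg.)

E = 3.69×10^-19 J

For a 2D rectangular well E = (h²/8m_e)·Σ n_i²/L_i² = (6.63×10^-34)²/(8·9.11×10^-31) · [4²/(2.59 nm)² + 5²/(2.59 nm)²].
Evaluating gives E = 3.69×10^-19 J.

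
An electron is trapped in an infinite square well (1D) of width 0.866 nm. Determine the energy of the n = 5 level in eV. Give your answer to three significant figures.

For an infinite well E_n = n²h²/(8m_eL²), so E_1 = h²/(8m_eL²) = (6.626×10^-34)²/(8·9.109×10^-31·(8.66×10^-10 m)²) = 8.034×10^-20 J.
Then E_5 = 5²·E_1 = 25·8.034×10^-20 J = 2.009×10^-18 J.
Converting, E_5 = 2.009×10^-18 J / (1.602×10^-19 J/eV) = 12.5 eV.

E_5 = 12.5 eV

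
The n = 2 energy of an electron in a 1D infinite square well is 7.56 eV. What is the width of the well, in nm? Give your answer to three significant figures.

L = 0.446 nm

From E_n = n²h²/(8m_eL²), L = n·h/√(8m_eE_n).
E_2 = 7.56 eV = 1.211×10^-18 J, so L = 2·6.626×10^-34/√(8·9.109×10^-31·1.211×10^-18) = 4.46×10^-10 m = 0.446 nm.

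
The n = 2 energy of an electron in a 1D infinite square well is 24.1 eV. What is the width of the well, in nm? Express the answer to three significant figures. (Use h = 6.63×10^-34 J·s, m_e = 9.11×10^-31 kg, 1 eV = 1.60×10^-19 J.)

L = 0.250 nm

From E_n = n²h²/(8m_eL²), L = n·h/√(8m_eE_n).
E_2 = 24.1 eV = 3.856×10^-18 J, so L = 2·6.63×10^-34/√(8·9.11×10^-31·3.856×10^-18) = 2.50×10^-10 m = 0.250 nm.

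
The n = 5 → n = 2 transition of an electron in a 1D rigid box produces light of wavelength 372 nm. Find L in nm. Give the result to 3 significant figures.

L = 1.54 nm

The photon carries ΔE = hc/λ = 6.626×10^-34·2.998×10^8/3.72×10^-7 m = 5.340×10^-19 J.
Since ΔE = (5² − 2²)E_1, E_1 = 2.543×10^-20 J, and L = h/√(8m_eE_1) = 1.54×10^-9 m = 1.54 nm.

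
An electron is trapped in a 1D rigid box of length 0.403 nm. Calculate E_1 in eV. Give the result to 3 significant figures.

For an infinite well E_n = n²h²/(8m_eL²), so E_1 = h²/(8m_eL²) = (6.626×10^-34)²/(8·9.109×10^-31·(4.03×10^-10 m)²) = 3.710×10^-19 J.
Converting, E_1 = 3.710×10^-19 J / (1.602×10^-19 J/eV) = 2.32 eV.

E_1 = 2.32 eV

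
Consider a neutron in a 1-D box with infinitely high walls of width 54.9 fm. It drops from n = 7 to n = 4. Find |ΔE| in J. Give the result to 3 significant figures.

E_1 = h²/(8m_nL²) = 1.087×10^-14 J.
|ΔE| = |7² − 4²|·E_1 = 33·1.087×10^-14 J = 3.59×10^-13 J.

|ΔE| = 3.59×10^-13 J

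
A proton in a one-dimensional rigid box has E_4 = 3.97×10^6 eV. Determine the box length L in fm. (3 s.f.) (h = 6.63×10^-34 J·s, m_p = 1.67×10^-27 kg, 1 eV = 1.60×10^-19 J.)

From E_n = n²h²/(8m_pL²), L = n·h/√(8m_pE_n).
E_4 = 3.97×10^6 eV = 6.352×10^-13 J, so L = 4·6.63×10^-34/√(8·1.67×10^-27·6.352×10^-13) = 2.88×10^-14 m = 28.8 fm.

L = 28.8 fm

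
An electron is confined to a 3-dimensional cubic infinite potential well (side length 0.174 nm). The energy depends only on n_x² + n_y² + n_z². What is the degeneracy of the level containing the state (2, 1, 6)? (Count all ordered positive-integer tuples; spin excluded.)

The level has n_x² + n_y² + n_z² = 41. The ordered positive-integer solutions are (1, 2, 6), (1, 6, 2), (2, 1, 6), (2, 6, 1), (3, 4, 4), (4, 3, 4), (4, 4, 3), (6, 1, 2), (6, 2, 1).
That gives 9 states.

degeneracy = 9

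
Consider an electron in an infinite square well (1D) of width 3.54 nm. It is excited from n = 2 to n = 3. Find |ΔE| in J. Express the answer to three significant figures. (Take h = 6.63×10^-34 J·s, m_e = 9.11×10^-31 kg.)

E_1 = h²/(8m_eL²) = 4.813×10^-21 J.
|ΔE| = |2² − 3²|·E_1 = 5·4.813×10^-21 J = 2.41×10^-20 J.

|ΔE| = 2.41×10^-20 J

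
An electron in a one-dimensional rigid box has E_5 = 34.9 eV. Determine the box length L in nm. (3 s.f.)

From E_n = n²h²/(8m_eL²), L = n·h/√(8m_eE_n).
E_5 = 34.9 eV = 5.591×10^-18 J, so L = 5·6.626×10^-34/√(8·9.109×10^-31·5.591×10^-18) = 5.19×10^-10 m = 0.519 nm.

L = 0.519 nm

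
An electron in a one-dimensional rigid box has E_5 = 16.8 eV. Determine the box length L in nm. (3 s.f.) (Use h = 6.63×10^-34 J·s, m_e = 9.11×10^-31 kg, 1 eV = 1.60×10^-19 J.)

L = 0.749 nm

From E_n = n²h²/(8m_eL²), L = n·h/√(8m_eE_n).
E_5 = 16.8 eV = 2.688×10^-18 J, so L = 5·6.63×10^-34/√(8·9.11×10^-31·2.688×10^-18) = 7.49×10^-10 m = 0.749 nm.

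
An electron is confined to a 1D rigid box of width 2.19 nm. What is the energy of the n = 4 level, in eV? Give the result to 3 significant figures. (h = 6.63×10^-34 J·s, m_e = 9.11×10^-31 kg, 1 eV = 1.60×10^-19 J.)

E_4 = 1.26 eV

For an infinite well E_n = n²h²/(8m_eL²), so E_1 = h²/(8m_eL²) = (6.63×10^-34)²/(8·9.11×10^-31·(2.19×10^-9 m)²) = 1.258×10^-20 J.
Then E_4 = 4²·E_1 = 16·1.258×10^-20 J = 2.013×10^-19 J.
Converting, E_4 = 2.013×10^-19 J / (1.60×10^-19 J/eV) = 1.26 eV.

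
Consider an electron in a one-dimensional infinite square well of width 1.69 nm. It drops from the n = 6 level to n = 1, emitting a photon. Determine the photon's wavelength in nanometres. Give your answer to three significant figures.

E_1 = h²/(8m_eL²) = 2.109×10^-20 J, so ΔE = (6² − 1²)E_1 = 7.381×10^-19 J.
λ = hc/ΔE = (6.626×10^-34·2.998×10^8)/7.381×10^-19 = 2.69×10^-7 m = 269 nm.

λ = 269 nm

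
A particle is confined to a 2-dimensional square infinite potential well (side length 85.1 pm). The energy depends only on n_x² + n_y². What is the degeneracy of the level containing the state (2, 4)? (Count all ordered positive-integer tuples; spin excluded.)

degeneracy = 2

The level has n_x² + n_y² = 20. The ordered positive-integer solutions are (2, 4), (4, 2).
That gives 2 states.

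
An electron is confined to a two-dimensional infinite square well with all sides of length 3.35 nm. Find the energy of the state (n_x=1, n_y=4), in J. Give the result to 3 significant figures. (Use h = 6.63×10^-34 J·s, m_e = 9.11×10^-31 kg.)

For a 2D rectangular well E = (h²/8m_e)·Σ n_i²/L_i² = (6.63×10^-34)²/(8·9.11×10^-31) · [1²/(3.35 nm)² + 4²/(3.35 nm)²].
Evaluating gives E = 9.14×10^-20 J.

E = 9.14×10^-20 J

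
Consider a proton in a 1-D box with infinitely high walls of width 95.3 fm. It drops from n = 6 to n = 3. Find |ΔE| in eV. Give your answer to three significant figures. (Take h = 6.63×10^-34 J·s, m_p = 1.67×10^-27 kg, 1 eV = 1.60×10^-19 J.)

E_1 = h²/(8m_pL²) = 3.623×10^-15 J.
|ΔE| = |6² − 3²|·E_1 = 27·3.623×10^-15 J = 9.782×10^-14 J = 6.11×10^5 eV.

|ΔE| = 6.11×10^5 eV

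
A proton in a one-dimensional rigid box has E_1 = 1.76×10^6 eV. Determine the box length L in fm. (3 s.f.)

L = 10.8 fm

From E_n = n²h²/(8m_pL²), L = n·h/√(8m_pE_n).
E_1 = 1.76×10^6 eV = 2.820×10^-13 J, so L = 1·6.626×10^-34/√(8·1.673×10^-27·2.820×10^-13) = 1.08×10^-14 m = 10.8 fm.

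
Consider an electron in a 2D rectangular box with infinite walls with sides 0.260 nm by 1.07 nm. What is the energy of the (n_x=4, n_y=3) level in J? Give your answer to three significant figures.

For a 2D rectangular well E = (h²/8m_e)·Σ n_i²/L_i² = (6.626×10^-34)²/(8·9.109×10^-31) · [4²/(0.260 nm)² + 3²/(1.07 nm)²].
Evaluating gives E = 1.47×10^-17 J.

E = 1.47×10^-17 J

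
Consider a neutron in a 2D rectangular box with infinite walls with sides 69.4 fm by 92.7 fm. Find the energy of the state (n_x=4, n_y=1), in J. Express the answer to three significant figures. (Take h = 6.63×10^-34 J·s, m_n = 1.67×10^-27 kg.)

E = 1.13×10^-13 J

For a 2D rectangular well E = (h²/8m_n)·Σ n_i²/L_i² = (6.63×10^-34)²/(8·1.67×10^-27) · [4²/(69.4 fm)² + 1²/(92.7 fm)²].
Evaluating gives E = 1.13×10^-13 J.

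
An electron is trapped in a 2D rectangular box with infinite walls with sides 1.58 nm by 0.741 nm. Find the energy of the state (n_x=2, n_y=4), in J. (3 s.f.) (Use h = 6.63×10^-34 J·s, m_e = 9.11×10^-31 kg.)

For a 2D rectangular well E = (h²/8m_e)·Σ n_i²/L_i² = (6.63×10^-34)²/(8·9.11×10^-31) · [2²/(1.58 nm)² + 4²/(0.741 nm)²].
Evaluating gives E = 1.85×10^-18 J.

E = 1.85×10^-18 J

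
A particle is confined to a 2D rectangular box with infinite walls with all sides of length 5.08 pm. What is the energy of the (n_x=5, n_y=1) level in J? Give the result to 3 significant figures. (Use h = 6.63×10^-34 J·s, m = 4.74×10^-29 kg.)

E = 1.17×10^-15 J

For a 2D rectangular well E = (h²/8m)·Σ n_i²/L_i² = (6.63×10^-34)²/(8·4.74×10^-29) · [5²/(5.08 pm)² + 1²/(5.08 pm)²].
Evaluating gives E = 1.17×10^-15 J.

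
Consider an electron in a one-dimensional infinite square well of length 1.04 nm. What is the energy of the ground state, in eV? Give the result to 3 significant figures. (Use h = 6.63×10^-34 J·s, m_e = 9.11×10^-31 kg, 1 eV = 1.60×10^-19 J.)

For an infinite well E_n = n²h²/(8m_eL²), so E_1 = h²/(8m_eL²) = (6.63×10^-34)²/(8·9.11×10^-31·(1.04×10^-9 m)²) = 5.576×10^-20 J.
Converting, E_1 = 5.576×10^-20 J / (1.60×10^-19 J/eV) = 0.349 eV.

E_1 = 0.349 eV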